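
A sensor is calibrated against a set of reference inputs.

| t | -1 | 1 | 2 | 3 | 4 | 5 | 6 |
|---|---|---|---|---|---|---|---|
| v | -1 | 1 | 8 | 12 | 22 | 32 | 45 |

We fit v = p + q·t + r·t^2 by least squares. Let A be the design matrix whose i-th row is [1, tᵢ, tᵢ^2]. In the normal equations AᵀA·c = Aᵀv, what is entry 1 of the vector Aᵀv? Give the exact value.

Entry 1 ↔ basis 1, so (Aᵀv)_{1} = Σᵢ vᵢ = (1)·(-1) + (1)·(1) + (1)·(8) + (1)·(12) + (1)·(22) + (1)·(32) + (1)·(45) = 119.

119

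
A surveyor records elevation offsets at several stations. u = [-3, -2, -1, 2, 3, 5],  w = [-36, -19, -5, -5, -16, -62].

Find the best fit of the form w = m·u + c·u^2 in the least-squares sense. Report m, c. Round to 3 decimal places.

m = 3.111, c = -3.055

Forming MᵀM = [[52, 124]; [124, 820]] and Mᵀw = [-217, -2119]ᵀ gives MᵀM·[m, c]ᵀ = Mᵀw.
Determinant 52·820 − 124² = 27264.
m = ((-217)·820 − 124·(-2119))/27264 = 1767/568; c = (52·(-2119) − 124·(-217))/27264 = -1735/568.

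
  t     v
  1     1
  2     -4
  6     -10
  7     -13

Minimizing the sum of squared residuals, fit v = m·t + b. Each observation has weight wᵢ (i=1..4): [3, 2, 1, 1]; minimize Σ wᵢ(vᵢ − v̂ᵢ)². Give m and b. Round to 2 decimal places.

m = -2.16, b = 2.18

The normal system XᵀWX·[m, b]ᵀ = XᵀWv is [[96, 20]; [20, 7]]·[m, b]ᵀ = [-164, -28]ᵀ.
Eliminating b: 7·(row 1) − 20·(row 2) gives 272·m = 7·(-164) − 20·(-28) = -588, so m = -147/68.
Then b = ((-28) − 20·(-147/68))/7 = 37/17.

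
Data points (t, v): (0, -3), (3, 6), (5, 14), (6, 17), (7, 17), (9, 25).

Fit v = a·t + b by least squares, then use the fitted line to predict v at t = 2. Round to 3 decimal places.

Normal-equation sums: Σt·t = 200, Σt = 30, Σ1 = 6.
For Mᵀv: Σt·v = 534, Σv = 76.
Normal equations: [[200, 30]; [30, 6]]·[a, b]ᵀ = [534, 76]ᵀ.
Δ = 200·6 − 30² = 300.
a = (534·6 − 30·76)/300 = 77/25; b = (200·76 − 30·534)/300 = -41/15.
At t = 2: v̂ = (77/25)·(2) + (-41/15)·(1) = 257/75.

v̂ = 3.427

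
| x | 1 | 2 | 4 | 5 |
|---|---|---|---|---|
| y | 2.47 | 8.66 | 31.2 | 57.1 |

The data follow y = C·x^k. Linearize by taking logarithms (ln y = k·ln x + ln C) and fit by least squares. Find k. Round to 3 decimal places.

k = 1.916

Taking logs, ln y = k·ln x + ln C, so regress ln y on ln x.
Σln x = 3.6889, Σ(ln x)² = 4.9926, Σln y = 10.5482, Σln x·ln y = 12.7756.
Normal system: [[4.9926, 3.6889]; [3.6889, 4]]·[k, ln C]ᵀ = [12.7756, 10.5482]ᵀ.
Slope k = (n·Σln x·ln y − Σln x·Σln y)/(n·Σ(ln x)² − (Σln x)²) = (4·12.7756 − 3.6889·10.5482)/6.3624 = 1.91619; ln C = (Σln y − k·Σln x)/n = 0.86989.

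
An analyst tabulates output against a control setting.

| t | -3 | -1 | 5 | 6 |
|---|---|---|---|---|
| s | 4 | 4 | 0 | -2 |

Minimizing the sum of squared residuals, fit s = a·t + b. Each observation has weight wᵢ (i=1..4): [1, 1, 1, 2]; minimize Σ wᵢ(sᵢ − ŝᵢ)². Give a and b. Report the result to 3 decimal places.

The normal system XᵀWX·[a, b]ᵀ = XᵀWs is [[107, 13]; [13, 5]]·[a, b]ᵀ = [-40, 4]ᵀ.
Δ = 107·5 − 13² = 366.
a = ((-40)·5 − 13·4)/366 = -42/61; b = (107·4 − 13·(-40))/366 = 158/61.

a = -0.689, b = 2.590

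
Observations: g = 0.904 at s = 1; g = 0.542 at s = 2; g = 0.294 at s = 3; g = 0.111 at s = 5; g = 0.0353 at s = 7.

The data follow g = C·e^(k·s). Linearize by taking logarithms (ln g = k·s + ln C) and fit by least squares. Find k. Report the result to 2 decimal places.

Taking logs, ln g = k·s + ln C, so regress ln g on s.
AᵀA = [[88.0000, 18.0000]; [18.0000, 5]], rhs = [-39.3967, -7.4797]ᵀ  (here Σs = 18.0000, Σ(s)² = 88.0000, Σln g = -7.4797, Σs·ln g = -39.3967).
Δ = 88.0000·5 − (18.0000)² = 116.0000; k = (-39.3967·5 − 18.0000·-7.4797)/116.0000 = -0.53749, ln C = (88.0000·-7.4797 − 18.0000·-39.3967)/116.0000 = 0.43903.

k = -0.54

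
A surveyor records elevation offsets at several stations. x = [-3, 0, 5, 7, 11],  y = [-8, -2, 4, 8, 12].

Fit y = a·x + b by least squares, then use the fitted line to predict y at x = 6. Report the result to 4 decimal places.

With design matrix M, MᵀM = [[204, 20]; [20, 5]] and Mᵀy = [232, 14]ᵀ.
Δ = 204·5 − 20² = 620.
a = (232·5 − 20·14)/620 = 44/31; b = (204·14 − 20·232)/620 = -446/155.
At x = 6: ŷ = (44/31)·(6) + (-446/155)·(1) = 874/155.

ŷ = 5.6387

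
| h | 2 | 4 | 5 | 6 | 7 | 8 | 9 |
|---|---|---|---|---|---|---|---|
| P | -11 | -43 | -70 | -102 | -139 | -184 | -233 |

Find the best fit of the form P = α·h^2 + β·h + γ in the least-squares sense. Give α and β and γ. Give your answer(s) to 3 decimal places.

Forming MᵀM = [[15251, 1997, 275]; [1997, 275, 41]; [275, 41, 7]] and MᵀP = [-43614, -5698, -782]ᵀ gives MᵀM·[α, β, γ]ᵀ = MᵀP.
Solving the 3×3 system (Gaussian elimination) gives α = -7718/2541, β = 4052/2541, γ = -1464/847.

α = -3.037, β = 1.595, γ = -1.728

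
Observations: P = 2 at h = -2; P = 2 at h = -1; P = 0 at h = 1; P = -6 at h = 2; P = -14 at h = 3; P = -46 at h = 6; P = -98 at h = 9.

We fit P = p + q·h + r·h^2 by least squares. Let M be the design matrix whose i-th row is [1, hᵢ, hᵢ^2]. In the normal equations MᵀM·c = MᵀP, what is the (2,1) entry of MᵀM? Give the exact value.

18

Row 2 ↔ basis h, column 1 ↔ basis 1, so (MᵀM)_{2,1} = Σᵢ h = (-2)·(1) + (-1)·(1) + (1)·(1) + (2)·(1) + (3)·(1) + (6)·(1) + (9)·(1) = 18.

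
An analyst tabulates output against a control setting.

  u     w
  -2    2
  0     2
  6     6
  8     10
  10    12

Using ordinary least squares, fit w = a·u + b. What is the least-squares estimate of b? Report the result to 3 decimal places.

Sums needed: Σu·u = 204, Σu = 22, Σ1 = 5.
For Aᵀw: Σu·w = 232, Σw = 32.
AᵀA·[a, b]ᵀ = Aᵀw becomes [[204, 22]; [22, 5]]·[a, b]ᵀ = [232, 32]ᵀ.
det = 204·5 − 22² = 536.
a = (232·5 − 22·32)/536 = 57/67; b = (204·32 − 22·232)/536 = 178/67.

b = 2.657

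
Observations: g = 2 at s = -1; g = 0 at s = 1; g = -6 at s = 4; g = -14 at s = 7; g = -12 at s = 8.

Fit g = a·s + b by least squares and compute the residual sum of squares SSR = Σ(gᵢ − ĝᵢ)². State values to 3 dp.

The normal equations are: 131·a + 19·b = -220;  19·a + 5·b = -30.
(Σs·s = 131, Σs = 19, Σ1 = 5, Σs·g = -220, Σg = -30.)
Determinant 131·5 − 19² = 294.
a = ((-220)·5 − 19·(-30))/294 = -265/147; b = (131·(-30) − 19·(-220))/294 = 125/147.
Residuals: -32/49, 20/21, 53/147, -328/147, 11/7; SSR = 1310/147.

SSR = 8.912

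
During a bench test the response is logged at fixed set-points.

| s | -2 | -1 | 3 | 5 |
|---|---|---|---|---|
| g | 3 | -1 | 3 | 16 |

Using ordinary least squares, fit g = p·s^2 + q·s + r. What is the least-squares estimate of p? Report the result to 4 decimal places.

Sums needed: Σs^2·s^2 = 723, Σs^2·s = 143, Σs^2 = 39, Σs·s = 39, Σs = 5, Σ1 = 4.
Moment sums: Σs^2·g = 438, Σs·g = 84, Σg = 21.
Row-reducing yields p = 1098/1171, q = -1095/1171, r = -3189/1171.

p = 0.9377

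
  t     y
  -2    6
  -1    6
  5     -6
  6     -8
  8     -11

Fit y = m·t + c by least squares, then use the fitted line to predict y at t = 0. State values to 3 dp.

ŷ = 3.183

The normal equations are: 130·m + 16·c = -184;  16·m + 5·c = -13.
(Σt·t = 130, Σt = 16, Σ1 = 5, Σt·y = -184, Σy = -13.)
Determinant 130·5 − 16² = 394.
m = ((-184)·5 − 16·(-13))/394 = -356/197; c = (130·(-13) − 16·(-184))/394 = 627/197.
At t = 0: ŷ = (-356/197)·(0) + (627/197)·(1) = 627/197.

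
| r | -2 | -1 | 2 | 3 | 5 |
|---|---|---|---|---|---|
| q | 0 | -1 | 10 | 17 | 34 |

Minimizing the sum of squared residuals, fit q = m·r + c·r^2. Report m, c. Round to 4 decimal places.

Compute the Gram sums: Σr·r = 43, Σr·r^2 = 151, Σr^2·r^2 = 739.
And Σr·q = 242, Σr^2·q = 1042.
Δ = 43·739 − 151² = 8976.
m = (242·739 − 151·1042)/8976 = 2687/1122; c = (43·1042 − 151·242)/8976 = 1033/1122.

m = 2.3948, c = 0.9207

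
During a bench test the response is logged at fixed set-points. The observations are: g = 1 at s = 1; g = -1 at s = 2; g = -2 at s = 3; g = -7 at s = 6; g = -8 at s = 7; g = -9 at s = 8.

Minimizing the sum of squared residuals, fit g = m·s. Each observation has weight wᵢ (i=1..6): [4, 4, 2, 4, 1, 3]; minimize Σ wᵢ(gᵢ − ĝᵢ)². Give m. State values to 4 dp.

AᵀWA·[m]ᵀ = AᵀWg reads: 423·m = -456.
(Σwᵢ·s·s = 423, Σwᵢ·s·g = -456.)
m = (-456)/423 = -1.07801.

m = -1.0780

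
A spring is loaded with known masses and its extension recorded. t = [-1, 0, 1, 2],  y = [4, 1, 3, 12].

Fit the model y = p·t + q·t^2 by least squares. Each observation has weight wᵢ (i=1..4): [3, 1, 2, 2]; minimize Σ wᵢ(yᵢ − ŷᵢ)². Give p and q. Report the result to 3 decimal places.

From the data, Σwᵢ·t·t = 13, Σwᵢ·t·t^2 = 15, Σwᵢ·t^2·t^2 = 37.
For AᵀWy: Σwᵢ·t·y = 42, Σwᵢ·t^2·y = 114.
AᵀWA·[p, q]ᵀ = AᵀWy becomes [[13, 15]; [15, 37]]·[p, q]ᵀ = [42, 114]ᵀ.
Eliminating q: 37·(row 1) − 15·(row 2) gives 256·p = 37·42 − 15·114 = -156, so p = -39/64.
Then q = (114 − 15·(-39/64))/37 = 213/64.

p = -0.609, q = 3.328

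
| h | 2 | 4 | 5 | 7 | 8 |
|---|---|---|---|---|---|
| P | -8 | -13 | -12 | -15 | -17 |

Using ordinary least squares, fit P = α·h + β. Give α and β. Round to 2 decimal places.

The normal equations are: 158·α + 26·β = -369;  26·α + 5·β = -65.
(Σh·h = 158, Σh = 26, Σ1 = 5, Σh·P = -369, ΣP = -65.)
Eliminating β: 5·(row 1) − 26·(row 2) gives 114·α = 5·(-369) − 26·(-65) = -155, so α = -155/114.
Then β = ((-65) − 26·(-155/114))/5 = -338/57.

α = -1.36, β = -5.93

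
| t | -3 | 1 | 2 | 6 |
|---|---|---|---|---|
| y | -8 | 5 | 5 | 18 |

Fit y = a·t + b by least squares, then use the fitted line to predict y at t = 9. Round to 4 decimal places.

Compute the Gram sums: Σt·t = 50, Σt = 6, Σ1 = 4.
For Mᵀy: Σt·y = 147, Σy = 20.
Eliminating b: 4·(row 1) − 6·(row 2) gives 164·a = 4·147 − 6·20 = 468, so a = 117/41.
Then b = (20 − 6·(117/41))/4 = 59/82.
At t = 9: ŷ = (117/41)·(9) + (59/82)·(1) = 2165/82.

ŷ = 26.4024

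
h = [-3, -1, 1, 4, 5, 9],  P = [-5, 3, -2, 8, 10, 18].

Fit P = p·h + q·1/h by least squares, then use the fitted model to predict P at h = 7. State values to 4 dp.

P̂ = 14.1460

Compute the Gram sums: Σh·h = 133, Σh·1/h = 6, Σ1/h·1/h = 72121/32400.
And Σh·P = 254, Σ1/h·P = 8/3.
XᵀX·[p, q]ᵀ = XᵀP becomes [[133, 6]; [6, 72121/32400]]·[p, q]ᵀ = [254, 8/3]ᵀ.
Determinant 133·(72121/32400) − 6² = 8425693/32400.
p = (254·(72121/32400) − 6·(8/3))/(8425693/32400) = 17800334/8425693; q = (133·(8/3) − 6·254)/(8425693/32400) = -37886400/8425693.
At h = 7: P̂ = (17800334/8425693)·(7) + (-37886400/8425693)·(1/7) = 834329966/58979851.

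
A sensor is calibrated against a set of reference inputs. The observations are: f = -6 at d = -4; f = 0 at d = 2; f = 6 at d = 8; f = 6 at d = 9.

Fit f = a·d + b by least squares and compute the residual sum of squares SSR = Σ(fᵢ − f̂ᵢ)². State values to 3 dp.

SSR = 0.497

Entries of MᵀM: Σd·d = 165, Σd = 15, Σ1 = 4.
Right-hand side: Σd·f = 126, Σf = 6.
Normal equations: [[165, 15]; [15, 4]]·[a, b]ᵀ = [126, 6]ᵀ.
Δ = 165·4 − 15² = 435.
a = (126·4 − 15·6)/435 = 138/145; b = (165·6 − 15·126)/435 = -60/29.
Residuals: -18/145, 24/145, 66/145, -72/145; SSR = 72/145.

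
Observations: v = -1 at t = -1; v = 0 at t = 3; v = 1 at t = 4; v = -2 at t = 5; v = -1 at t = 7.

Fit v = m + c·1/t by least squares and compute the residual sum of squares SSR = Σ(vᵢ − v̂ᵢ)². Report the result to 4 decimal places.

From the data, Σ1 = 5, Σ1/t = -31/420, Σ1/t·1/t = 217681/176400.
Moment sums: Σv = -3, Σ1/t·v = 99/140.
AᵀA·[m, c]ᵀ = Aᵀv becomes [[5, -31/420]; [-31/420, 217681/176400]]·[m, c]ᵀ = [-3, 99/140]ᵀ.
Determinant 5·(217681/176400) − (-31/420)² = 271861/44100.
m = ((-3)·(217681/176400) − (-31/420)·(99/140))/(271861/44100) = -160959/271861; c = (5·(99/140) − (-31/420)·(-3))/(271861/44100) = 146160/271861.
Residuals: 35258/271861, 112239/271861, 396280/271861, -411995/271861, -131782/271861; SSR = 1316794/271861.

SSR = 4.8436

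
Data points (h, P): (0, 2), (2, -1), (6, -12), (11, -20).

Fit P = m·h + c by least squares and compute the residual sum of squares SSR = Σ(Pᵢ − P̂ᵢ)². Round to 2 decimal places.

The normal system AᵀA·[m, c]ᵀ = AᵀP is [[161, 19]; [19, 4]]·[m, c]ᵀ = [-294, -31]ᵀ.
Δ = 161·4 − 19² = 283.
m = ((-294)·4 − 19·(-31))/283 = -587/283; c = (161·(-31) − 19·(-294))/283 = 595/283.
Residuals: -29/283, 296/283, -469/283, 202/283; SSR = 1234/283.

SSR = 4.36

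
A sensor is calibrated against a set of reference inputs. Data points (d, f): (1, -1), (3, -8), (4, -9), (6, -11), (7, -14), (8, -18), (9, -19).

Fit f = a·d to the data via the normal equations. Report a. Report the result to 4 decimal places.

a = -2.1094

Forming XᵀX = [[256]] and Xᵀf = [-540]ᵀ gives XᵀX·[a]ᵀ = Xᵀf.
Hence a = -540 / 256 ≈ -2.10938.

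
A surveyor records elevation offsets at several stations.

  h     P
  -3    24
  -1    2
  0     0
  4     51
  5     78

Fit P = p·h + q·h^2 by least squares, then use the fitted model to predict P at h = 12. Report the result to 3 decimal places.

The normal system XᵀX·[p, q]ᵀ = XᵀP is [[51, 161]; [161, 963]]·[p, q]ᵀ = [520, 2984]ᵀ.
Eliminating q: 963·(row 1) − 161·(row 2) gives 23192·p = 963·520 − 161·2984 = 20336, so p = 2542/2899.
Then q = (2984 − 161·(2542/2899))/963 = 8558/2899.
At h = 12: P̂ = (2542/2899)·(12) + (8558/2899)·(144) = 1262856/2899.

P̂ = 435.618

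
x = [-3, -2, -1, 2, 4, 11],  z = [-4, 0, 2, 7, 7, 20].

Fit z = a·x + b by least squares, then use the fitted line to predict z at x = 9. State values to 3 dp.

With design matrix A, AᵀA = [[155, 11]; [11, 6]] and Aᵀz = [272, 32]ᵀ.
Eliminating b: 6·(row 1) − 11·(row 2) gives 809·a = 6·272 − 11·32 = 1280, so a = 1280/809.
Then b = (32 − 11·(1280/809))/6 = 1968/809.
At x = 9: ẑ = (1280/809)·(9) + (1968/809)·(1) = 13488/809.

ẑ = 16.672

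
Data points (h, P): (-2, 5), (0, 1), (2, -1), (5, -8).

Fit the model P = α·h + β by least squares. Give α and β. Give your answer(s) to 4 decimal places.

Normal-equation sums: Σh·h = 33, Σh = 5, Σ1 = 4.
Moment sums: Σh·P = -52, ΣP = -3.
det = 33·4 − 5² = 107.
α = ((-52)·4 − 5·(-3))/107 = -193/107; β = (33·(-3) − 5·(-52))/107 = 161/107.

α = -1.8037, β = 1.5047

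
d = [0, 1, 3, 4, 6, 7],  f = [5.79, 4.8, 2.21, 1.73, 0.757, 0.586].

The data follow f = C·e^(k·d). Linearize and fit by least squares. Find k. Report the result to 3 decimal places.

Let Y = ln f. Fitting Y = k·d + ln C by least squares:
Over the data: Σd = 21.0000, Σ(d)² = 111.0000, Σln f = 3.8530, Σd·ln f = 0.7287.
Normal system: [[111.0000, 21.0000]; [21.0000, 6]]·[k, ln C]ᵀ = [0.7287, 3.8530]ᵀ.
Δ = 111.0000·6 − (21.0000)² = 225.0000; k = (0.7287·6 − 21.0000·3.8530)/225.0000 = -0.34019, ln C = (111.0000·3.8530 − 21.0000·0.7287)/225.0000 = 1.83282.

k = -0.340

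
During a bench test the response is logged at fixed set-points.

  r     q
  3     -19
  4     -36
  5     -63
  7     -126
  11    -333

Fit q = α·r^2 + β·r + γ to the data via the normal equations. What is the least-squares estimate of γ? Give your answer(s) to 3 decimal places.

γ = -2.264

The normal system XᵀX·[α, β, γ]ᵀ = Xᵀq is [[18004, 1890, 220]; [1890, 220, 30]; [220, 30, 5]]·[α, β, γ]ᵀ = [-48789, -5061, -577]ᵀ.
Row-reducing yields α = -2461/806, β = 14247/4030, γ = -4562/2015.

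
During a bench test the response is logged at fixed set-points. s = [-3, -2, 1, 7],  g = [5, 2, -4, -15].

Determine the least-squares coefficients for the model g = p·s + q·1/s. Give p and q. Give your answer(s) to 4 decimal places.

The normal system XᵀX·[p, q]ᵀ = Xᵀg is [[63, 4]; [4, 2437/1764]]·[p, q]ᵀ = [-128, -185/21]ᵀ.
det = 63·(2437/1764) − 4² = 1989/28.
p = ((-128)·(2437/1764) − 4·(-185/21))/(1989/28) = -249776/125307; q = (63·(-185/21) − 4·(-128))/(1989/28) = -1204/1989.

p = -1.9933, q = -0.6053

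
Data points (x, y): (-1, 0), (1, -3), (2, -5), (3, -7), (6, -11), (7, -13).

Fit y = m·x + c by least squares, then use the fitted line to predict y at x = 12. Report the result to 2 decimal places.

ŷ = -20.98

From the data, Σx·x = 100, Σx = 18, Σ1 = 6.
And Σx·y = -191, Σy = -39.
Determinant 100·6 − 18² = 276.
m = ((-191)·6 − 18·(-39))/276 = -37/23; c = (100·(-39) − 18·(-191))/276 = -77/46.
At x = 12: ŷ = (-37/23)·(12) + (-77/46)·(1) = -965/46.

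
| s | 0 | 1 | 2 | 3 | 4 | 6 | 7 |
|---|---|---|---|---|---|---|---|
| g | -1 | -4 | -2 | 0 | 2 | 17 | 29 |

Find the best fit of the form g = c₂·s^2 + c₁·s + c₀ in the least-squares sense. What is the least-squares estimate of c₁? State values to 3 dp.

XᵀX·[c₂, c₁, c₀]ᵀ = Xᵀg reads: 4051·c₂ + 659·c₁ + 115·c₀ = 2053;  659·c₂ + 115·c₁ + 23·c₀ = 305;  115·c₂ + 23·c₁ + 7·c₀ = 41.
(Σs^2·s^2 = 4051, Σs^2·s = 659, Σs^2 = 115, Σs·s = 115, Σs = 23, Σ1 = 7, Σs^2·g = 2053, Σs·g = 305, Σg = 41.)
Inverting the 3×3 Gram matrix, [c₂, c₁, c₀]ᵀ = [950/903, -958/301, -125/129]ᵀ.

c₁ = -3.183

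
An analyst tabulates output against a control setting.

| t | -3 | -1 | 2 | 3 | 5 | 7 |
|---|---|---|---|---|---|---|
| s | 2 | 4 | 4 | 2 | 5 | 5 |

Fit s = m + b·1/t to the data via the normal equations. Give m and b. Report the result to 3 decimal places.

Forming AᵀA = [[6, -11/70]; [-11/70, 67589/44100]] and Aᵀs = [22, -2/7]ᵀ gives AᵀA·[m, b]ᵀ = Aᵀs.
Δ = 6·(67589/44100) − (-11/70)² = 26963/2940.
m = (22·(67589/44100) − (-11/70)·(-2/7))/(26963/2940) = 1484978/404445; b = (6·(-2/7) − (-11/70)·22)/(26963/2940) = 5124/26963.

m = 3.672, b = 0.190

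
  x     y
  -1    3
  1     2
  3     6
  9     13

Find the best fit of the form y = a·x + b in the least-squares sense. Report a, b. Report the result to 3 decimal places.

a = 1.107, b = 2.679

Normal-equation sums: Σx·x = 92, Σx = 12, Σ1 = 4.
Right-hand side: Σx·y = 134, Σy = 24.
AᵀA·[a, b]ᵀ = Aᵀy becomes [[92, 12]; [12, 4]]·[a, b]ᵀ = [134, 24]ᵀ.
Determinant 92·4 − 12² = 224.
a = (134·4 − 12·24)/224 = 31/28; b = (92·24 − 12·134)/224 = 75/28.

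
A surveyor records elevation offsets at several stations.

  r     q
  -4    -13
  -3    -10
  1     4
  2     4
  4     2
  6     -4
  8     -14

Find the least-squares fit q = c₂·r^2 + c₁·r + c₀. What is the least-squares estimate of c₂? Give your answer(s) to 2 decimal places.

Sums needed: Σr^2·r^2 = 6002, Σr^2·r = 710, Σr^2 = 146, Σr·r = 146, Σr = 14, Σ1 = 7.
Right-hand side: Σr^2·q = -1286, Σr·q = -34, Σq = -31.
XᵀX·[c₂, c₁, c₀]ᵀ = Xᵀq becomes [[6002, 710, 146]; [710, 146, 14]; [146, 14, 7]]·[c₂, c₁, c₀]ᵀ = [-1286, -34, -31]ᵀ.
Inverting the 3×3 Gram matrix, [c₂, c₁, c₀]ᵀ = [-38131/76206, 153157/76206, 25251/12701]ᵀ.

c₂ = -0.50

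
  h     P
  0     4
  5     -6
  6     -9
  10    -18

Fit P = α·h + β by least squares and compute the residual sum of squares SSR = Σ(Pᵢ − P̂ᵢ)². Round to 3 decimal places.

Compute the Gram sums: Σh·h = 161, Σh = 21, Σ1 = 4.
Moment sums: Σh·P = -264, ΣP = -29.
Eliminating β: 4·(row 1) − 21·(row 2) gives 203·α = 4·(-264) − 21·(-29) = -447, so α = -447/203.
Then β = ((-29) − 21·(-447/203))/4 = 125/29.
Residuals: -9/29, 142/203, -20/203, -59/203; SSR = 138/203.

SSR = 0.680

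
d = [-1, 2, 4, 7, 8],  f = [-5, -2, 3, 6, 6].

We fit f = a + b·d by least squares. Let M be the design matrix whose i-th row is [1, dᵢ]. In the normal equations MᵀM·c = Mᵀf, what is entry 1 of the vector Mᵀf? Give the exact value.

Entry 1 ↔ basis 1, so (Mᵀf)_{1} = Σᵢ fᵢ = (1)·(-5) + (1)·(-2) + (1)·(3) + (1)·(6) + (1)·(6) = 8.

8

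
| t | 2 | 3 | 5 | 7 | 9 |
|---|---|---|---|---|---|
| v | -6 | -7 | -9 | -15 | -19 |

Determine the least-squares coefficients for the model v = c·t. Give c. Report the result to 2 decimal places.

Sums needed: Σt·t = 168.
Moment sums: Σt·v = -354.
AᵀA·[c]ᵀ = Aᵀv becomes [[168]]·[c]ᵀ = [-354]ᵀ.
Hence c = -354 / 168 ≈ -2.10714.

c = -2.11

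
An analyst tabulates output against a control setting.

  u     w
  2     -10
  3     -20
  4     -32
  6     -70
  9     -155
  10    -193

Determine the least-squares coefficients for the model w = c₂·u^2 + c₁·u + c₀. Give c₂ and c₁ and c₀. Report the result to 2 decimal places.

c₂ = -1.98, c₁ = 0.99, c₀ = -4.50

Sums needed: Σu^2·u^2 = 18210, Σu^2·u = 2044, Σu^2 = 246, Σu·u = 246, Σu = 34, Σ1 = 6.
Right-hand side: Σu^2·w = -35107, Σu·w = -3953, Σw = -480.
XᵀX·[c₂, c₁, c₀]ᵀ = Xᵀw becomes [[18210, 2044, 246]; [2044, 246, 34]; [246, 34, 6]]·[c₂, c₁, c₀]ᵀ = [-35107, -3953, -480]ᵀ.
Solving the 3×3 system (Gaussian elimination) gives c₂ = -6397/3234, c₁ = 5329/5390, c₀ = -36404/8085.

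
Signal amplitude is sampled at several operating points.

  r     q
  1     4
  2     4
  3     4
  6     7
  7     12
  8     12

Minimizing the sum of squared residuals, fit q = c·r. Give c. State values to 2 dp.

The normal equations are: 163·c = 246.
(Σr·r = 163, Σr·q = 246.)
c = 246/163 = 1.5092.

c = 1.51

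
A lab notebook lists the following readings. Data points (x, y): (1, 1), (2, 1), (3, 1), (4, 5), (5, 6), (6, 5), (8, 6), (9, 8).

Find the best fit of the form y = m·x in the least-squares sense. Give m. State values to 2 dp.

m = 0.87

The normal system MᵀM·[m]ᵀ = Mᵀy is [[236]]·[m]ᵀ = [206]ᵀ.
Hence m = 206 / 236 ≈ 0.872881.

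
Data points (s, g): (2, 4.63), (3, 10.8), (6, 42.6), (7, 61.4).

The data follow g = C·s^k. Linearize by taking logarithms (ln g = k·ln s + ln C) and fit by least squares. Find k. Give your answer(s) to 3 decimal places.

Let Y = ln g. Fitting Y = k·ln s + ln C by least squares:
Sums: Σln s = 5.5294, Σ(ln s)² = 8.6844, Σln g = 11.7814, Σln s·ln g = 18.4110.
Normal system: [[8.6844, 5.5294]; [5.5294, 4]]·[k, ln C]ᵀ = [18.4110, 11.7814]ᵀ.
Δ = 8.6844·4 − (5.5294)² = 4.1629; k = (18.4110·4 − 5.5294·11.7814)/4.1629 = 2.04181, ln C = (8.6844·11.7814 − 5.5294·18.4110)/4.1629 = 0.12283.

k = 2.042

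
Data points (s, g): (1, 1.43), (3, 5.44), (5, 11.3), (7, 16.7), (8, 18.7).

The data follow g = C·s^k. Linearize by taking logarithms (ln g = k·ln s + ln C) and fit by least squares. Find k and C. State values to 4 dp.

Let Y = ln g. Fitting Y = k·ln s + ln C by least squares:
Σln s = 6.7334, Σ(ln s)² = 11.9079, Σln g = 10.2202, Σln s·ln g = 17.3316.
Equations: 11.9079·k + 6.7334·ln C = 17.3316;  6.7334·k + 5·ln C = 10.2202.
Solving (det = 14.2007): k = 1.25637, ln C = 0.35211, so C = exp(0.35211) = 1.42206.

k = 1.2564, C = 1.4221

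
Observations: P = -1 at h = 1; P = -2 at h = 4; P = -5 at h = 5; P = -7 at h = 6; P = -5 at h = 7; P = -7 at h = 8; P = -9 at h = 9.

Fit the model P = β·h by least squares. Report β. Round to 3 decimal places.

Normal-equation sums: Σh·h = 272.
For XᵀP: Σh·P = -248.
So XᵀX·[β]ᵀ = XᵀP: [[272]]·[β]ᵀ = [-248]ᵀ.
β = (-248)/272 = -0.911765.

β = -0.912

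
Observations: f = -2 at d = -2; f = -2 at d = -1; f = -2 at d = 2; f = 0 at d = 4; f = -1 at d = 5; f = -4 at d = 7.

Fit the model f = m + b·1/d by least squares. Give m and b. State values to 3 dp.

m = -1.813, b = 0.302

Compute the Gram sums: Σ1 = 6, Σ1/d = -57/140, Σ1/d·1/d = 31809/19600.
And Σf = -11, Σ1/d·f = 43/35.
XᵀX·[m, b]ᵀ = Xᵀf becomes [[6, -57/140]; [-57/140, 31809/19600]]·[m, b]ᵀ = [-11, 43/35]ᵀ.
Δ = 6·(31809/19600) − (-57/140)² = 37521/3920.
m = ((-11)·(31809/19600) − (-57/140)·(43/35))/(37521/3920) = -22673/12507; b = (6·(43/35) − (-57/140)·(-11))/(37521/3920) = 1260/4169.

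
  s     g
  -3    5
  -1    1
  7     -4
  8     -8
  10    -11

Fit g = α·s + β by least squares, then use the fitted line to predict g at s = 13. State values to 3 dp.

The normal equations are: 223·α + 21·β = -218;  21·α + 5·β = -17.
(Σs·s = 223, Σs = 21, Σ1 = 5, Σs·g = -218, Σg = -17.)
Determinant 223·5 − 21² = 674.
α = ((-218)·5 − 21·(-17))/674 = -733/674; β = (223·(-17) − 21·(-218))/674 = 787/674.
At s = 13: ĝ = (-733/674)·(13) + (787/674)·(1) = -4371/337.

ĝ = -12.970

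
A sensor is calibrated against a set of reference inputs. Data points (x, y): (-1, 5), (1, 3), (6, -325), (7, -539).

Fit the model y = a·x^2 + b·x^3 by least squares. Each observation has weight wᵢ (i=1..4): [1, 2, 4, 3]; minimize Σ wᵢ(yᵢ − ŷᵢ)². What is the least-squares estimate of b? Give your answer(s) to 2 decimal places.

b = -1.98

Sums needed: Σwᵢ·x^2·x^2 = 12390, Σwᵢ·x^2·x^3 = 81526, Σwᵢ·x^3·x^3 = 539574.
Right-hand side: Σwᵢ·x^2·y = -126022, Σwᵢ·x^3·y = -835430.
Eliminating b: 539574·(row 1) − 81526·(row 2) gives 38833184·a = 539574·(-126022) − 81526·(-835430) = 111071552, so a = 3470986/1213537.
Then b = ((-835430) − 81526·(3470986/1213537))/539574 = -2403379/1213537.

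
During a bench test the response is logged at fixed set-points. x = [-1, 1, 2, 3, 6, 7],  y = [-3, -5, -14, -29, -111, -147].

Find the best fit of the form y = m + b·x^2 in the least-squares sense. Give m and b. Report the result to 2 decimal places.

Normal-equation sums: Σ1 = 6, Σx^2 = 100, Σx^2·x^2 = 3796.
Right-hand side: Σy = -309, Σx^2·y = -11524.
MᵀM·[m, b]ᵀ = Mᵀy becomes [[6, 100]; [100, 3796]]·[m, b]ᵀ = [-309, -11524]ᵀ.
Δ = 6·3796 − 100² = 12776.
m = ((-309)·3796 − 100·(-11524))/12776 = -5141/3194; b = (6·(-11524) − 100·(-309))/12776 = -9561/3194.

m = -1.61, b = -2.99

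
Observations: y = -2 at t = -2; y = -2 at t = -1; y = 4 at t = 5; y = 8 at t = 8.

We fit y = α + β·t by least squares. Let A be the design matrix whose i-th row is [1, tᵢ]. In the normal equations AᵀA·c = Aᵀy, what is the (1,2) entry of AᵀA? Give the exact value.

10

Row 1 ↔ basis 1, column 2 ↔ basis t, so (AᵀA)_{1,2} = Σᵢ t = (1)·(-2) + (1)·(-1) + (1)·(5) + (1)·(8) = 10.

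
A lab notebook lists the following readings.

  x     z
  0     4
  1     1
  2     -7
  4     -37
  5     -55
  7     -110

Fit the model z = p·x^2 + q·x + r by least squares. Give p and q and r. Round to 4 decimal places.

From the data, Σx^2·x^2 = 3299, Σx^2·x = 541, Σx^2 = 95, Σx·x = 95, Σx = 19, Σ1 = 6.
And Σx^2·z = -7384, Σx·z = -1206, Σz = -204.
Row-reducing yields p = -253/120, q = -2033/1320, r = 937/220.

p = -2.1083, q = -1.5402, r = 4.2591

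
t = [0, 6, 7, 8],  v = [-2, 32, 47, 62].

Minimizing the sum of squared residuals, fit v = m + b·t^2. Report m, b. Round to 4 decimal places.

m = -2.5415, b = 1.0011

Forming XᵀX = [[4, 149]; [149, 7793]] and Xᵀv = [139, 7423]ᵀ gives XᵀX·[m, b]ᵀ = Xᵀv.
Eliminating b: 7793·(row 1) − 149·(row 2) gives 8971·m = 7793·139 − 149·7423 = -22800, so m = -22800/8971.
Then b = (7423 − 149·(-22800/8971))/7793 = 8981/8971.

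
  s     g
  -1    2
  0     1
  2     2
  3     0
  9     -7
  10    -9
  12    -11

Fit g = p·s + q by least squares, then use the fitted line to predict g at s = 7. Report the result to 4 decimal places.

ĝ = -5.2526

Compute the Gram sums: Σs·s = 339, Σs = 35, Σ1 = 7.
Right-hand side: Σs·g = -283, Σg = -22.
So AᵀA·[p, q]ᵀ = Aᵀg: [[339, 35]; [35, 7]]·[p, q]ᵀ = [-283, -22]ᵀ.
Determinant 339·7 − 35² = 1148.
p = ((-283)·7 − 35·(-22))/1148 = -173/164; q = (339·(-22) − 35·(-283))/1148 = 2447/1148.
At s = 7: ĝ = (-173/164)·(7) + (2447/1148)·(1) = -3015/574.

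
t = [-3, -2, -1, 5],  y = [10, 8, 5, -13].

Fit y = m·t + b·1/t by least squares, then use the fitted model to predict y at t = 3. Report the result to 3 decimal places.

Forming XᵀX = [[39, 4]; [4, 1261/900]] and Xᵀy = [-116, -224/15]ᵀ gives XᵀX·[m, b]ᵀ = Xᵀy.
Eliminating b: (1261/900)·(row 1) − 4·(row 2) gives (11593/300)·m = (1261/900)·(-116) − 4·(-224/15) = -23129/225, so m = -92516/34779.
Then b = ((-224/15) − 4·(-92516/34779))/(1261/900) = -35520/11593.
At t = 3: ŷ = (-92516/34779)·(3) + (-35520/11593)·(1/3) = -104356/11593.

ŷ = -9.002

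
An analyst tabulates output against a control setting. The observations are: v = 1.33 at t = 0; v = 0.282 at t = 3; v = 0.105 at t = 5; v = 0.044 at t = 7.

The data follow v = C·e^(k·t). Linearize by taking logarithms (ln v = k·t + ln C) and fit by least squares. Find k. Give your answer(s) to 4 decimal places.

k = -0.4893

With ln vᵢ as the transformed response and tᵢ as the regressor:
Sums: Σt = 15.0000, Σ(t)² = 83.0000, Σln v = -6.3580, Σt·ln v = -36.9315.
Normal system: [[83.0000, 15.0000]; [15.0000, 4]]·[k, ln C]ᵀ = [-36.9315, -6.3580]ᵀ.
Solving (det = 107.0000): k = -0.48930, ln C = 0.24538.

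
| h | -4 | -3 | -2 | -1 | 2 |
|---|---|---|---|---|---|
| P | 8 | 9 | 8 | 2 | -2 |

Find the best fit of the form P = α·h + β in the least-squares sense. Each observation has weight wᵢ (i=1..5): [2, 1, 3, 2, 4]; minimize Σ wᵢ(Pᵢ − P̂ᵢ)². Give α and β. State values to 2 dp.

Sums needed: Σwᵢ·h·h = 71, Σwᵢ·h = -11, Σwᵢ·1 = 12.
And Σwᵢ·h·P = -159, Σwᵢ·P = 45.
Eliminating β: 12·(row 1) − (-11)·(row 2) gives 731·α = 12·(-159) − (-11)·45 = -1413, so α = -1413/731.
Then β = (45 − (-11)·(-1413/731))/12 = 1446/731.

α = -1.93, β = 1.98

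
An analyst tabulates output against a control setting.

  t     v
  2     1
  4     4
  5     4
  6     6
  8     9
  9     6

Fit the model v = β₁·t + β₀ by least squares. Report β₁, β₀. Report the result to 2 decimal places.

MᵀM·[β₁, β₀]ᵀ = Mᵀv reads: 226·β₁ + 34·β₀ = 200;  34·β₁ + 6·β₀ = 30.
Eliminating β₀: 6·(row 1) − 34·(row 2) gives 200·β₁ = 6·200 − 34·30 = 180, so β₁ = 9/10.
Then β₀ = (30 − 34·(9/10))/6 = -1/10.

β₁ = 0.90, β₀ = -0.10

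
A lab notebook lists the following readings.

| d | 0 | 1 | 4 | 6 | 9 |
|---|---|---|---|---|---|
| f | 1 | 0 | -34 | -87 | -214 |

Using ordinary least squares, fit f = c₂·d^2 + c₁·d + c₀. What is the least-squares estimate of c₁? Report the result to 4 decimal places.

From the data, Σd^2·d^2 = 8114, Σd^2·d = 1010, Σd^2 = 134, Σd·d = 134, Σd = 20, Σ1 = 5.
Right-hand side: Σd^2·f = -21010, Σd·f = -2584, Σf = -334.
Solving the 3×3 system (Gaussian elimination) gives c₂ = -1183/388, c₁ = 1417/388, c₀ = 59/194.

c₁ = 3.6521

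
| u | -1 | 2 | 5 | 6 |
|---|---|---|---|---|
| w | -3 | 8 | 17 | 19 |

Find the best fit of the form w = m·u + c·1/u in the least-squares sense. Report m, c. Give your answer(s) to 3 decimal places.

m = 3.283, c = 0.330

The normal system AᵀA·[m, c]ᵀ = Aᵀw is [[66, 4]; [4, 593/450]]·[m, c]ᵀ = [218, 407/30]ᵀ.
Δ = 66·(593/450) − 4² = 5323/75.
m = (218·(593/450) − 4·(407/30))/(5323/75) = 52427/15969; c = (66·(407/30) − 4·218)/(5323/75) = 1755/5323.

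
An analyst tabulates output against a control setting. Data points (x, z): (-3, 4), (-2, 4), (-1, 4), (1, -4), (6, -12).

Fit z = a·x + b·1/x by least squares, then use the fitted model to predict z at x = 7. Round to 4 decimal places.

Compute the Gram sums: Σx·x = 51, Σx·1/x = 5, Σ1/x·1/x = 43/18.
Right-hand side: Σx·z = -100, Σ1/x·z = -40/3.
AᵀA·[a, b]ᵀ = Aᵀz becomes [[51, 5]; [5, 43/18]]·[a, b]ᵀ = [-100, -40/3]ᵀ.
det = 51·(43/18) − 5² = 581/6.
a = ((-100)·(43/18) − 5·(-40/3))/(581/6) = -3100/1743; b = (51·(-40/3) − 5·(-100))/(581/6) = -1080/581.
At x = 7: ẑ = (-3100/1743)·(7) + (-1080/581)·(1/7) = -155140/12201.

ẑ = -12.7154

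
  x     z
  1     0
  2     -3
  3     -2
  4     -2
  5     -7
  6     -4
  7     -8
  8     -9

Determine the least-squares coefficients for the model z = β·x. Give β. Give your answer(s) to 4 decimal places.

Compute the Gram sums: Σx·x = 204.
For Mᵀz: Σx·z = -207.
So MᵀM·[β]ᵀ = Mᵀz: [[204]]·[β]ᵀ = [-207]ᵀ.
Hence β = -207 / 204 ≈ -1.01471.

β = -1.0147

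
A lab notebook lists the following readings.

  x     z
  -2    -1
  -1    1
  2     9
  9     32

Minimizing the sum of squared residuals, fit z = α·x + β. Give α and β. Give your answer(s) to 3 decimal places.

Forming MᵀM = [[90, 8]; [8, 4]] and Mᵀz = [307, 41]ᵀ gives MᵀM·[α, β]ᵀ = Mᵀz.
Eliminating β: 4·(row 1) − 8·(row 2) gives 296·α = 4·307 − 8·41 = 900, so α = 225/74.
Then β = (41 − 8·(225/74))/4 = 617/148.

α = 3.041, β = 4.169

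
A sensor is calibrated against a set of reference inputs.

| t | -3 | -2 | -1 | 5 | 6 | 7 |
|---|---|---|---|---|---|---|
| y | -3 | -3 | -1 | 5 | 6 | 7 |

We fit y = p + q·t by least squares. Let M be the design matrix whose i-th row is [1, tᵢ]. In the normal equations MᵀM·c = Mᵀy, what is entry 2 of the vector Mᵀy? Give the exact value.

126

Entry 2 ↔ basis t, so (Mᵀy)_{2} = Σᵢ (t)·yᵢ = (-3)·(-3) + (-2)·(-3) + (-1)·(-1) + (5)·(5) + (6)·(6) + (7)·(7) = 126.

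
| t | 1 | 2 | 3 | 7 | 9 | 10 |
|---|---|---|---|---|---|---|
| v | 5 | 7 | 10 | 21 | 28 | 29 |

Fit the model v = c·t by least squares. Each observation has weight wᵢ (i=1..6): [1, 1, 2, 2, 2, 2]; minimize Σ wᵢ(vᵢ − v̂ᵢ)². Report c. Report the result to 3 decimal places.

c = 3.017

Normal-equation sums: Σwᵢ·t·t = 483.
Right-hand side: Σwᵢ·t·v = 1457.
Hence c = 1457 / 483 ≈ 3.01656.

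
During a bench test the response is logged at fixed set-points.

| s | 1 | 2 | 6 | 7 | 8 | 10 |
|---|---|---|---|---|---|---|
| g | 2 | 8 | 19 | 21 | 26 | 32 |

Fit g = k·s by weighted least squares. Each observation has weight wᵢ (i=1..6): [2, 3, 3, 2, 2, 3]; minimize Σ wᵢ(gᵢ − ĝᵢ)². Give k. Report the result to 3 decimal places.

Entries of MᵀWM: Σwᵢ·s·s = 648.
Moment sums: Σwᵢ·s·g = 2064.
MᵀWM·[k]ᵀ = MᵀWg becomes [[648]]·[k]ᵀ = [2064]ᵀ.
Hence k = 2064 / 648 ≈ 3.18519.

k = 3.185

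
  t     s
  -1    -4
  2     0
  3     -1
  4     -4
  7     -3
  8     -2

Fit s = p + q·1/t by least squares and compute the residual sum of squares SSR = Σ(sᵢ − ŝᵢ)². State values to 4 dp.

Compute the Gram sums: Σ1 = 6, Σ1/t = 59/168, Σ1/t·1/t = 41197/28224.
And Σs = -14, Σ1/t·s = 167/84.
Eliminating q: (41197/28224)·(row 1) − (59/168)·(row 2) gives (243701/28224)·p = (41197/28224)·(-14) − (59/168)·(167/84) = -37279/1764, so p = -596464/243701.
Then q = ((167/84) − (59/168)·(-596464/243701))/(41197/28224) = 475440/243701.
Residuals: 97100/243701, 358744/243701, 194283/243701, -497200/243701, -202559/243701, 49632/243701; SSR = 1914530/243701.

SSR = 7.8561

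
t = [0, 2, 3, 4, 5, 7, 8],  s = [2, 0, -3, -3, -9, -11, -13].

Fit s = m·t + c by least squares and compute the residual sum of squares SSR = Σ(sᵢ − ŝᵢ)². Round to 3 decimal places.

Setting ∂/∂m … = 0 gives: 167·m + 29·c = -247;  29·m + 7·c = -37.
det = 167·7 − 29² = 328.
m = ((-247)·7 − 29·(-37))/328 = -2; c = (167·(-37) − 29·(-247))/328 = 3.
Residuals: -1, 1, 0, 2, -2, 0, 0; SSR = 10.

SSR = 10.000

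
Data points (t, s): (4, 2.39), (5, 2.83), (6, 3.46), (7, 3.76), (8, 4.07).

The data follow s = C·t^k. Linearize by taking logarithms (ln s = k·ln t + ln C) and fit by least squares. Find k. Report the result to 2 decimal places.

k = 0.79

Let Y = ln s. Fitting Y = k·ln t + ln C by least squares:
Over the data: Σln t = 8.8128, Σ(ln t)² = 15.8331, Σln s = 5.8809, Σln t·ln s = 10.6022.
Normal system: [[15.8331, 8.8128]; [8.8128, 5]]·[k, ln C]ᵀ = [10.6022, 5.8809]ᵀ.
Solving (det = 1.4995): k = 0.78920, ln C = -0.21485.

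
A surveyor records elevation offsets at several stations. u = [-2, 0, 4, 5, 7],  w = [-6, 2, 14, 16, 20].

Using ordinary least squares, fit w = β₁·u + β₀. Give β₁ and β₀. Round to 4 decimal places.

β₁ = 2.9051, β₀ = 1.0657

From the data, Σu·u = 94, Σu = 14, Σ1 = 5.
For Xᵀw: Σu·w = 288, Σw = 46.
XᵀX·[β₁, β₀]ᵀ = Xᵀw becomes [[94, 14]; [14, 5]]·[β₁, β₀]ᵀ = [288, 46]ᵀ.
det = 94·5 − 14² = 274.
β₁ = (288·5 − 14·46)/274 = 398/137; β₀ = (94·46 − 14·288)/274 = 146/137.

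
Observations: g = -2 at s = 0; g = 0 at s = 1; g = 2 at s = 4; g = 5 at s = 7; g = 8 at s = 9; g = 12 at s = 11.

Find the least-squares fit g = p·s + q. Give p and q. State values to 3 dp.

Setting ∂/∂p … = 0 gives: 268·p + 32·q = 247;  32·p + 6·q = 25.
(Σs·s = 268, Σs = 32, Σ1 = 6, Σs·g = 247, Σg = 25.)
Δ = 268·6 − 32² = 584.
p = (247·6 − 32·25)/584 = 341/292; q = (268·25 − 32·247)/584 = -301/146.

p = 1.168, q = -2.062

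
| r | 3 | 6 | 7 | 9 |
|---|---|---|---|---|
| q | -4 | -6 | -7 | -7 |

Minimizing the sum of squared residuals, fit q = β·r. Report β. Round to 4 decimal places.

The normal equations are: 175·β = -160.
Hence β = -160 / 175 ≈ -0.914286.

β = -0.9143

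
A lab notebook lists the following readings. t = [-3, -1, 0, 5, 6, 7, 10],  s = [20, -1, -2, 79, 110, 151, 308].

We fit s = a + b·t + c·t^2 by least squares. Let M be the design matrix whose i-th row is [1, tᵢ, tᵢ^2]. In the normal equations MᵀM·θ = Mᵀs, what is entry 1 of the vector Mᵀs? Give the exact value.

Entry 1 ↔ basis 1, so (Mᵀs)_{1} = Σᵢ sᵢ = (1)·(20) + (1)·(-1) + (1)·(-2) + (1)·(79) + (1)·(110) + (1)·(151) + (1)·(308) = 665.

665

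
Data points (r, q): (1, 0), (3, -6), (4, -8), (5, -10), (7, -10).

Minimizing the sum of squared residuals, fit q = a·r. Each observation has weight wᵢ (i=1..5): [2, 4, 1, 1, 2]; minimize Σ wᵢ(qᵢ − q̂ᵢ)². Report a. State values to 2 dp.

The normal equations are: 177·a = -294.
Hence a = -294 / 177 ≈ -1.66102.

a = -1.66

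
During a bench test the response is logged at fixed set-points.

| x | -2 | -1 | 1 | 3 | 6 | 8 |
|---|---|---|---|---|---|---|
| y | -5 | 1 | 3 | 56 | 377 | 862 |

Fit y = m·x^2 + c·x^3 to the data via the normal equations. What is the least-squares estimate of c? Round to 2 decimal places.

Entries of MᵀM: Σx^2·x^2 = 5491, Σx^2·x^3 = 40755, Σx^3·x^3 = 309595.
Right-hand side: Σx^2·y = 69228, Σx^3·y = 524330.
Eliminating c: 309595·(row 1) − 40755·(row 2) gives 39016120·m = 309595·69228 − 40755·524330 = 63573510, so m = 44457/27284.
Then c = (524330 − 40755·(44457/27284))/309595 = 303731/205348.

c = 1.48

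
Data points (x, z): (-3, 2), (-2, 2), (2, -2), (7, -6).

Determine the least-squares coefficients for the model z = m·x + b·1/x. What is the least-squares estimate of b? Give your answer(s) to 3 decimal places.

Normal-equation sums: Σx·x = 66, Σx·1/x = 4, Σ1/x·1/x = 557/882.
And Σx·z = -56, Σ1/x·z = -74/21.
MᵀM·[m, b]ᵀ = Mᵀz becomes [[66, 4]; [4, 557/882]]·[m, b]ᵀ = [-56, -74/21]ᵀ.
Eliminating b: (557/882)·(row 1) − 4·(row 2) gives (3775/147)·m = (557/882)·(-56) − 4·(-74/21) = -1340/63, so m = -1876/2265.
Then b = ((-74/21) − 4·(-1876/2265))/(557/882) = -252/755.

b = -0.334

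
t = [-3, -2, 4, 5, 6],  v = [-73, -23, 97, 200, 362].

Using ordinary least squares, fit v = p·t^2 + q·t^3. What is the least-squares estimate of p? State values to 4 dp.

p = -2.0249

Forming XᵀX = [[2274, 11650]; [11650, 67170]] and Xᵀv = [18835, 111555]ᵀ gives XᵀX·[p, q]ᵀ = Xᵀv.
Δ = 2274·67170 − 11650² = 17022080.
p = (18835·67170 − 11650·111555)/17022080 = -107715/53194; q = (2274·111555 − 11650·18835)/17022080 = 53513/26597.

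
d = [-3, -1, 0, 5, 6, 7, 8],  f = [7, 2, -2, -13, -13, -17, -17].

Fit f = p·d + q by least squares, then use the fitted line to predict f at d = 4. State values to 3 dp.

f̂ = -9.470

From the data, Σd·d = 184, Σd = 22, Σ1 = 7.
Right-hand side: Σd·f = -421, Σf = -53.
MᵀM·[p, q]ᵀ = Mᵀf becomes [[184, 22]; [22, 7]]·[p, q]ᵀ = [-421, -53]ᵀ.
Determinant 184·7 − 22² = 804.
p = ((-421)·7 − 22·(-53))/804 = -1781/804; q = (184·(-53) − 22·(-421))/804 = -245/402.
At d = 4: f̂ = (-1781/804)·(4) + (-245/402)·(1) = -1269/134.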